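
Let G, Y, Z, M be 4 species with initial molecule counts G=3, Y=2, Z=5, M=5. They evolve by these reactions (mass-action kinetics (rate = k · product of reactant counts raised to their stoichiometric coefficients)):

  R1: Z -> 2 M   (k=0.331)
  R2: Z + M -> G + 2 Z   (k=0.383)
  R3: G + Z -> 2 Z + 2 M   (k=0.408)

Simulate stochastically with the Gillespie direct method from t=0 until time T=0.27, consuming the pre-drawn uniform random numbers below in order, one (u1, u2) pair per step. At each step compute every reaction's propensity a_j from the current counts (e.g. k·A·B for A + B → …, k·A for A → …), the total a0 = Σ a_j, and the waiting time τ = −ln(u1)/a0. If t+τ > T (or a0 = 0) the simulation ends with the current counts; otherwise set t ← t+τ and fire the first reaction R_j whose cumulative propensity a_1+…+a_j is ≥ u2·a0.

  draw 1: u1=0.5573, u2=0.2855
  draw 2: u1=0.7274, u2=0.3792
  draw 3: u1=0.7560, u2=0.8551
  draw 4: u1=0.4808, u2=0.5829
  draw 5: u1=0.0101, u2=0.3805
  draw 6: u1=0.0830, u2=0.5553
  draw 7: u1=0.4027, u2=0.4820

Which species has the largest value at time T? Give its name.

Dominant species at T: Z

t=0.000: G=3 Y=2 Z=5 M=5
Draw 1: a1=1.655, a2=9.575, a3=6.120, a0=17.350; τ=−ln(0.5573)/17.350=0.034 → t=0.034; u2·a0=0.2855·17.350=4.953; a1=1.655 < 4.953 ≤ a1+a2=11.230 → R2 fires; G=4 Y=2 Z=6 M=4
Draw 2: a1=1.986, a2=9.192, a3=9.792, a0=20.970; τ=−ln(0.7274)/20.970=0.015 → t=0.049; u2·a0=0.3792·20.970=7.952; a1=1.986 < 7.952 ≤ a1+a2=11.178 → R2 fires; G=5 Y=2 Z=7 M=3
Draw 3: a1=2.317, a2=8.043, a3=14.280, a0=24.640; τ=−ln(0.7560)/24.640=0.011 → t=0.060; u2·a0=0.8551·24.640=21.070; a1+a2=10.360 < 21.070 ≤ a1+…+a3=24.640 → R3 fires; G=4 Y=2 Z=8 M=5
Draw 4: a1=2.648, a2=15.320, a3=13.056, a0=31.024; τ=−ln(0.4808)/31.024=0.024 → t=0.084; u2·a0=0.5829·31.024=18.084; a1+a2=17.968 < 18.084 ≤ a1+…+a3=31.024 → R3 fires; G=3 Y=2 Z=9 M=7
Draw 5: a1=2.979, a2=24.129, a3=11.016, a0=38.124; τ=−ln(0.0101)/38.124=0.121 → t=0.204; u2·a0=0.3805·38.124=14.506; a1=2.979 < 14.506 ≤ a1+a2=27.108 → R2 fires; G=4 Y=2 Z=10 M=6
Draw 6: a1=3.310, a2=22.980, a3=16.320, a0=42.610; τ=−ln(0.0830)/42.610=0.058 → t=0.263; u2·a0=0.5553·42.610=23.661; a1=3.310 < 23.661 ≤ a1+a2=26.290 → R2 fires; G=5 Y=2 Z=11 M=5
Draw 7: a1=3.641, a2=21.065, a3=22.440, a0=47.146; τ=−ln(0.4027)/47.146=0.019 → t=0.282 > T=0.27: stop.
At T=0.27: G=5 Y=2 Z=11 M=5; the largest is Z.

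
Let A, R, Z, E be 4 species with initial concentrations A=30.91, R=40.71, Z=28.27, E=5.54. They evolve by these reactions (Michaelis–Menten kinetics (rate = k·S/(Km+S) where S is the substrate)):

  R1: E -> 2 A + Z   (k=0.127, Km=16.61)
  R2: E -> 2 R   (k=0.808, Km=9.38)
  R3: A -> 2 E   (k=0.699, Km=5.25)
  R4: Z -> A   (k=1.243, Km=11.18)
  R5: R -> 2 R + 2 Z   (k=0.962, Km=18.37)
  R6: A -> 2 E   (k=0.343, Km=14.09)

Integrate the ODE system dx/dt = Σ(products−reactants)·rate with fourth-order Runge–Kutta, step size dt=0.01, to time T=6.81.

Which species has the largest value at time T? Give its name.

RK4 with dt=0.01: 681 steps to T=6.81. Trajectory (selected grid times):
t=0.00: A=30.91 R=40.71 Z=28.27 E=5.54
t=0.76: A=31.01 R=41.70 Z=28.63 E=6.54
t=1.51: A=31.11 R=42.72 Z=28.99 E=7.50
t=2.27: A=31.22 R=43.80 Z=29.37 E=8.46
t=3.03: A=31.34 R=44.91 Z=29.75 E=9.39
t=3.78: A=31.46 R=46.05 Z=30.13 E=10.30
t=4.54: A=31.59 R=47.23 Z=30.53 E=11.21
t=5.30: A=31.73 R=48.44 Z=30.93 E=12.10
t=6.05: A=31.87 R=49.65 Z=31.34 E=12.97
t=6.81: A=32.01 R=50.91 Z=31.75 E=13.84
At T=6.81: A=32.01 R=50.91 Z=31.75 E=13.84; the largest is R.

Dominant species at T: R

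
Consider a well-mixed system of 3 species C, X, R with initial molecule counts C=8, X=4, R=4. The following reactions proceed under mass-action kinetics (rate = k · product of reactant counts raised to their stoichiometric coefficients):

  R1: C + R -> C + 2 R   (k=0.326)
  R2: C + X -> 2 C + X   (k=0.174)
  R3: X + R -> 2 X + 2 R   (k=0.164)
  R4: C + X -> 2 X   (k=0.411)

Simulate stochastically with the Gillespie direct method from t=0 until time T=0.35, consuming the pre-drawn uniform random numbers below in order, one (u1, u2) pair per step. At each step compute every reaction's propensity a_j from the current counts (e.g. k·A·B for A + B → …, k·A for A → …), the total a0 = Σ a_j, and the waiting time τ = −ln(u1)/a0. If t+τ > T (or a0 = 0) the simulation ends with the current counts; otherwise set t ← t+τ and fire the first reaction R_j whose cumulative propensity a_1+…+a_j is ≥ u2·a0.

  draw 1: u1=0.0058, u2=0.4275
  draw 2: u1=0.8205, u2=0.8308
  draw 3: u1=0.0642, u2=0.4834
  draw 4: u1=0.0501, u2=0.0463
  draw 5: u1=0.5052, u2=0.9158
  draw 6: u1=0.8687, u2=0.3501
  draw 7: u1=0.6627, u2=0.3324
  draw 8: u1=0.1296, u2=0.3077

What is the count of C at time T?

t=0.000: C=8 X=4 R=4
Draw 1: a1=10.432, a2=5.568, a3=2.624, a4=13.152, a0=31.776; τ=−ln(0.0058)/31.776=0.162 → t=0.162; u2·a0=0.4275·31.776=13.584; a1=10.432 < 13.584 ≤ a1+a2=16.000 → R2 fires; C=9 X=4 R=4
Draw 2: a1=11.736, a2=6.264, a3=2.624, a4=14.796, a0=35.420; τ=−ln(0.8205)/35.420=0.006 → t=0.168; u2·a0=0.8308·35.420=29.427; a1+…+a3=20.624 < 29.427 ≤ a1+…+a4=35.420 → R4 fires; C=8 X=5 R=4
Draw 3: a1=10.432, a2=6.960, a3=3.280, a4=16.440, a0=37.112; τ=−ln(0.0642)/37.112=0.074 → t=0.242; u2·a0=0.4834·37.112=17.940; a1+a2=17.392 < 17.940 ≤ a1+…+a3=20.672 → R3 fires; C=8 X=6 R=5
Draw 4: a1=13.040, a2=8.352, a3=4.920, a4=19.728, a0=46.040; τ=−ln(0.0501)/46.040=0.065 → t=0.307; u2·a0=0.0463·46.040=2.132 ≤ a1=13.040 → R1 fires; C=8 X=6 R=6
Draw 5: a1=15.648, a2=8.352, a3=5.904, a4=19.728, a0=49.632; τ=−ln(0.5052)/49.632=0.014 → t=0.320; u2·a0=0.9158·49.632=45.453; a1+…+a3=29.904 < 45.453 ≤ a1+…+a4=49.632 → R4 fires; C=7 X=7 R=6
Draw 6: a1=13.692, a2=8.526, a3=6.888, a4=20.139, a0=49.245; τ=−ln(0.8687)/49.245=0.003 → t=0.323; u2·a0=0.3501·49.245=17.241; a1=13.692 < 17.241 ≤ a1+a2=22.218 → R2 fires; C=8 X=7 R=6
Draw 7: a1=15.648, a2=9.744, a3=6.888, a4=23.016, a0=55.296; τ=−ln(0.6627)/55.296=0.007 → t=0.331; u2·a0=0.3324·55.296=18.380; a1=15.648 < 18.380 ≤ a1+a2=25.392 → R2 fires; C=9 X=7 R=6
Draw 8: a1=17.604, a2=10.962, a3=6.888, a4=25.893, a0=61.347; τ=−ln(0.1296)/61.347=0.033 → t=0.364 > T=0.35: stop.
Read off C at T=0.35: 9

C at T = 9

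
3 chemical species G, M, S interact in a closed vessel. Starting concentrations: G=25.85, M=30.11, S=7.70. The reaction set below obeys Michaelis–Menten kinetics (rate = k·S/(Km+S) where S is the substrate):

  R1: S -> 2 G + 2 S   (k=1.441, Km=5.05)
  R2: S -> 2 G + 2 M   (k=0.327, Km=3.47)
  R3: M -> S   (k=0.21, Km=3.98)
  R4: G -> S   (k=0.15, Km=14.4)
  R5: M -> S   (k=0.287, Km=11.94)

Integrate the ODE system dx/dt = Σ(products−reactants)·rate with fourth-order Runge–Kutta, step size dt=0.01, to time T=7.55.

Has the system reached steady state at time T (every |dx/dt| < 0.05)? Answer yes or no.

Steady state at T: no

RK4 with dt=0.01: 755 steps to T=7.55. Trajectory (selected grid times):
t=0.00: G=25.85 M=30.11 S=7.70
t=0.84: G=27.65 M=30.17 S=8.67
t=1.68: G=29.52 M=30.24 S=9.66
t=2.52: G=31.47 M=30.32 S=10.68
t=3.36: G=33.47 M=30.41 S=11.72
t=4.19: G=35.49 M=30.51 S=12.77
t=5.03: G=37.59 M=30.61 S=13.85
t=5.87: G=39.74 M=30.72 S=14.94
t=6.71: G=41.92 M=30.84 S=16.05
t=7.55: G=44.13 M=30.97 S=17.18
Rates at T: R1=1.1136, R2=0.2720, R3=0.1861, R4=0.1131, R5=0.2071
dx/dt at T (Σ net stoichiometry × rate): G=+2.6583, M=+0.1509, S=+1.3479
Largest |dx/dt| is |+2.6583| (G) ≥ 0.05 → not steady.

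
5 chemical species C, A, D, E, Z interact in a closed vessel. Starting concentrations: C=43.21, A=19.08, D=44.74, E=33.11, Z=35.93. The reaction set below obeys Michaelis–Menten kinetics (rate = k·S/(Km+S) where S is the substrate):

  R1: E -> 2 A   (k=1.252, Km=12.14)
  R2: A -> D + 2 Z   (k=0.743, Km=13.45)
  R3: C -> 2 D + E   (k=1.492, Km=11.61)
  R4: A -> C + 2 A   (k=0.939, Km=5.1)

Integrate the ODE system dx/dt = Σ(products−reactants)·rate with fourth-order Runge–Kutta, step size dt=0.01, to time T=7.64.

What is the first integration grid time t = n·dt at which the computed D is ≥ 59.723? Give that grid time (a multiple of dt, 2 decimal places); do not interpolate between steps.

Threshold first reached at t = 5.32

RK4 with dt=0.01: 764 steps to T=7.64. Trajectory (selected grid times):
t=0.00: C=43.21 A=19.08 D=44.74 E=33.11 Z=35.93
t=0.85: C=42.85 A=20.90 D=47.11 E=33.33 Z=36.68
t=1.70: C=42.50 A=22.71 D=49.50 E=33.55 Z=37.47
t=2.55: C=42.16 A=24.53 D=51.89 E=33.76 Z=38.27
t=3.40: C=41.83 A=26.35 D=54.29 E=33.97 Z=39.10
t=4.24: C=41.51 A=28.15 D=56.67 E=34.17 Z=39.93
t=5.09: C=41.20 A=29.97 D=59.08 E=34.38 Z=40.80
t=5.31: C=41.12 A=30.44 D=59.71 E=34.43 Z=41.02
t=5.32: C=41.12 A=30.46 D=59.74 E=34.43 Z=41.03
t=5.94: C=40.90 A=31.79 D=61.50 E=34.58 Z=41.68
t=6.79: C=40.60 A=33.61 D=63.92 E=34.78 Z=42.57
t=7.64: C=40.31 A=35.43 D=66.35 E=34.97 Z=43.48
D(5.31)=59.708 < 59.723 but D(5.32)=59.736 ≥ 59.723, so the first grid time is t=5.32.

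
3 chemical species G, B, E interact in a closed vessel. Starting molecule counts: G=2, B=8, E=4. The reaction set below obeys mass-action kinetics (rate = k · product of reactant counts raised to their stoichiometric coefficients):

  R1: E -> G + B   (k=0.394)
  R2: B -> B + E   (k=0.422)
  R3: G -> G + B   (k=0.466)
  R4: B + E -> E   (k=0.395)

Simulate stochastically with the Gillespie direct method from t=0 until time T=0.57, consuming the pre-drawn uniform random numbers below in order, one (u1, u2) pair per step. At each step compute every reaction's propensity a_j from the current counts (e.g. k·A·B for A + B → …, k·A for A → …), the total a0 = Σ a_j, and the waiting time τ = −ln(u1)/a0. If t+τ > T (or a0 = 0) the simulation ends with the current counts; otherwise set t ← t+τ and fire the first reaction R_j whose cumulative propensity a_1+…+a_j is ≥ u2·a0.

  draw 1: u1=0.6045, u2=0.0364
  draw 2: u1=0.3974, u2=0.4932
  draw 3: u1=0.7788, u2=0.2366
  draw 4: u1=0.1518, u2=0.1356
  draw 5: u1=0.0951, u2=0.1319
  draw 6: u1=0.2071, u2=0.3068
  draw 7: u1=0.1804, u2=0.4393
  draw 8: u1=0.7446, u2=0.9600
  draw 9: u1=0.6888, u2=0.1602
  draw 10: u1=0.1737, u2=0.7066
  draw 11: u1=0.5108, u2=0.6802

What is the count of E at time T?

t=0.000: G=2 B=8 E=4
Draw 1: a1=1.576, a2=3.376, a3=0.932, a4=12.640, a0=18.524; τ=−ln(0.6045)/18.524=0.027 → t=0.027; u2·a0=0.0364·18.524=0.674 ≤ a1=1.576 → R1 fires; G=3 B=9 E=3
Draw 2: a1=1.182, a2=3.798, a3=1.398, a4=10.665, a0=17.043; τ=−ln(0.3974)/17.043=0.054 → t=0.081; u2·a0=0.4932·17.043=8.406; a1+…+a3=6.378 < 8.406 ≤ a1+…+a4=17.043 → R4 fires; G=3 B=8 E=3
Draw 3: a1=1.182, a2=3.376, a3=1.398, a4=9.480, a0=15.436; τ=−ln(0.7788)/15.436=0.016 → t=0.098; u2·a0=0.2366·15.436=3.652; a1=1.182 < 3.652 ≤ a1+a2=4.558 → R2 fires; G=3 B=8 E=4
Draw 4: a1=1.576, a2=3.376, a3=1.398, a4=12.640, a0=18.990; τ=−ln(0.1518)/18.990=0.099 → t=0.197; u2·a0=0.1356·18.990=2.575; a1=1.576 < 2.575 ≤ a1+a2=4.952 → R2 fires; G=3 B=8 E=5
Draw 5: a1=1.970, a2=3.376, a3=1.398, a4=15.800, a0=22.544; τ=−ln(0.0951)/22.544=0.104 → t=0.301; u2·a0=0.1319·22.544=2.974; a1=1.970 < 2.974 ≤ a1+a2=5.346 → R2 fires; G=3 B=8 E=6
Draw 6: a1=2.364, a2=3.376, a3=1.398, a4=18.960, a0=26.098; τ=−ln(0.2071)/26.098=0.060 → t=0.361; u2·a0=0.3068·26.098=8.007; a1+…+a3=7.138 < 8.007 ≤ a1+…+a4=26.098 → R4 fires; G=3 B=7 E=6
Draw 7: a1=2.364, a2=2.954, a3=1.398, a4=16.590, a0=23.306; τ=−ln(0.1804)/23.306=0.073 → t=0.435; u2·a0=0.4393·23.306=10.238; a1+…+a3=6.716 < 10.238 ≤ a1+…+a4=23.306 → R4 fires; G=3 B=6 E=6
Draw 8: a1=2.364, a2=2.532, a3=1.398, a4=14.220, a0=20.514; τ=−ln(0.7446)/20.514=0.014 → t=0.449; u2·a0=0.9600·20.514=19.693; a1+…+a3=6.294 < 19.693 ≤ a1+…+a4=20.514 → R4 fires; G=3 B=5 E=6
Draw 9: a1=2.364, a2=2.110, a3=1.398, a4=11.850, a0=17.722; τ=−ln(0.6888)/17.722=0.021 → t=0.470; u2·a0=0.1602·17.722=2.839; a1=2.364 < 2.839 ≤ a1+a2=4.474 → R2 fires; G=3 B=5 E=7
Draw 10: a1=2.758, a2=2.110, a3=1.398, a4=13.825, a0=20.091; τ=−ln(0.1737)/20.091=0.087 → t=0.558; u2·a0=0.7066·20.091=14.196; a1+…+a3=6.266 < 14.196 ≤ a1+…+a4=20.091 → R4 fires; G=3 B=4 E=7
Draw 11: a1=2.758, a2=1.688, a3=1.398, a4=11.060, a0=16.904; τ=−ln(0.5108)/16.904=0.040 → t=0.597 > T=0.57: stop.
Read off E at T=0.57: 7

E at T = 7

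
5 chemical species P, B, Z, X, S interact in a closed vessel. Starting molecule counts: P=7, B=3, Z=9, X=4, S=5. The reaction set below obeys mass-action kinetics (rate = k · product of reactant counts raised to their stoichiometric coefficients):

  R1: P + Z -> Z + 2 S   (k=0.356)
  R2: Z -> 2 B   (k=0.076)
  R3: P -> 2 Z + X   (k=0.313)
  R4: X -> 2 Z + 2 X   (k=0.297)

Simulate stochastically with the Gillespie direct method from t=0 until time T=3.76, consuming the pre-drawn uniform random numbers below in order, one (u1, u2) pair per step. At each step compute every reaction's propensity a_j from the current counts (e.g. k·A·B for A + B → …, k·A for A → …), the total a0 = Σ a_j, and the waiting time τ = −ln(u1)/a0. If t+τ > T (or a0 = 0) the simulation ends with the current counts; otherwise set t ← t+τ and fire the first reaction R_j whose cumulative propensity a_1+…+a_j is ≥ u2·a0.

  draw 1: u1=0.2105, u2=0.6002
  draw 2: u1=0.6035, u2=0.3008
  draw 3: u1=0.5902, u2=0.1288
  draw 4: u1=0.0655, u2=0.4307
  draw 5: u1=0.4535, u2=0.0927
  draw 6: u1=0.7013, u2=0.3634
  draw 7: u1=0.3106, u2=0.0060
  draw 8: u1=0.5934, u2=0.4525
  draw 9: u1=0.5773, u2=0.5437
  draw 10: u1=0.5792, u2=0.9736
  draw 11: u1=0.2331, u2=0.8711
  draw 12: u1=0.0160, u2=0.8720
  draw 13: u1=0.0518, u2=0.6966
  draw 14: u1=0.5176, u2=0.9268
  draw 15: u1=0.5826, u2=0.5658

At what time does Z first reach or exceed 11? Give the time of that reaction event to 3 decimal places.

Threshold first reached at t = 0.878

t=0.000: P=7 B=3 Z=9 X=4 S=5
Draw 1: a1=22.428, a2=0.684, a3=2.191, a4=1.188, a0=26.491; τ=−ln(0.2105)/26.491=0.059 → t=0.059; u2·a0=0.6002·26.491=15.900 ≤ a1=22.428 → R1 fires; P=6 B=3 Z=9 X=4 S=7
Draw 2: a1=19.224, a2=0.684, a3=1.878, a4=1.188, a0=22.974; τ=−ln(0.6035)/22.974=0.022 → t=0.081; u2·a0=0.3008·22.974=6.911 ≤ a1=19.224 → R1 fires; P=5 B=3 Z=9 X=4 S=9
Draw 3: a1=16.020, a2=0.684, a3=1.565, a4=1.188, a0=19.457; τ=−ln(0.5902)/19.457=0.027 → t=0.108; u2·a0=0.1288·19.457=2.506 ≤ a1=16.020 → R1 fires; P=4 B=3 Z=9 X=4 S=11
Draw 4: a1=12.816, a2=0.684, a3=1.252, a4=1.188, a0=15.940; τ=−ln(0.0655)/15.940=0.171 → t=0.279; u2·a0=0.4307·15.940=6.865 ≤ a1=12.816 → R1 fires; P=3 B=3 Z=9 X=4 S=13
Draw 5: a1=9.612, a2=0.684, a3=0.939, a4=1.188, a0=12.423; τ=−ln(0.4535)/12.423=0.064 → t=0.343; u2·a0=0.0927·12.423=1.152 ≤ a1=9.612 → R1 fires; P=2 B=3 Z=9 X=4 S=15
Draw 6: a1=6.408, a2=0.684, a3=0.626, a4=1.188, a0=8.906; τ=−ln(0.7013)/8.906=0.040 → t=0.382; u2·a0=0.3634·8.906=3.236 ≤ a1=6.408 → R1 fires; P=1 B=3 Z=9 X=4 S=17
Draw 7: a1=3.204, a2=0.684, a3=0.313, a4=1.188, a0=5.389; τ=−ln(0.3106)/5.389=0.217 → t=0.599; u2·a0=0.0060·5.389=0.032 ≤ a1=3.204 → R1 fires; P=0 B=3 Z=9 X=4 S=19
Draw 8: a1=0.000, a2=0.684, a3=0.000, a4=1.188, a0=1.872; τ=−ln(0.5934)/1.872=0.279 → t=0.878; u2·a0=0.4525·1.872=0.847; a1+…+a3=0.684 < 0.847 ≤ a1+…+a4=1.872 → R4 fires; P=0 B=3 Z=11 X=5 S=19
Draw 9: a1=0.000, a2=0.836, a3=0.000, a4=1.485, a0=2.321; τ=−ln(0.5773)/2.321=0.237 → t=1.115; u2·a0=0.5437·2.321=1.262; a1+…+a3=0.836 < 1.262 ≤ a1+…+a4=2.321 → R4 fires; P=0 B=3 Z=13 X=6 S=19
Draw 10: a1=0.000, a2=0.988, a3=0.000, a4=1.782, a0=2.770; τ=−ln(0.5792)/2.770=0.197 → t=1.312; u2·a0=0.9736·2.770=2.697; a1+…+a3=0.988 < 2.697 ≤ a1+…+a4=2.770 → R4 fires; P=0 B=3 Z=15 X=7 S=19
Draw 11: a1=0.000, a2=1.140, a3=0.000, a4=2.079, a0=3.219; τ=−ln(0.2331)/3.219=0.452 → t=1.764; u2·a0=0.8711·3.219=2.804; a1+…+a3=1.140 < 2.804 ≤ a1+…+a4=3.219 → R4 fires; P=0 B=3 Z=17 X=8 S=19
Draw 12: a1=0.000, a2=1.292, a3=0.000, a4=2.376, a0=3.668; τ=−ln(0.0160)/3.668=1.127 → t=2.892; u2·a0=0.8720·3.668=3.198; a1+…+a3=1.292 < 3.198 ≤ a1+…+a4=3.668 → R4 fires; P=0 B=3 Z=19 X=9 S=19
Draw 13: a1=0.000, a2=1.444, a3=0.000, a4=2.673, a0=4.117; τ=−ln(0.0518)/4.117=0.719 → t=3.611; u2·a0=0.6966·4.117=2.868; a1+…+a3=1.444 < 2.868 ≤ a1+…+a4=4.117 → R4 fires; P=0 B=3 Z=21 X=10 S=19
Draw 14: a1=0.000, a2=1.596, a3=0.000, a4=2.970, a0=4.566; τ=−ln(0.5176)/4.566=0.144 → t=3.755; u2·a0=0.9268·4.566=4.232; a1+…+a3=1.596 < 4.232 ≤ a1+…+a4=4.566 → R4 fires; P=0 B=3 Z=23 X=11 S=19
Draw 15: a1=0.000, a2=1.748, a3=0.000, a4=3.267, a0=5.015; τ=−ln(0.5826)/5.015=0.108 → t=3.863 > T=3.76: stop.
Z first becomes ≥ 11 when it reaches 11 at the event at t=0.878.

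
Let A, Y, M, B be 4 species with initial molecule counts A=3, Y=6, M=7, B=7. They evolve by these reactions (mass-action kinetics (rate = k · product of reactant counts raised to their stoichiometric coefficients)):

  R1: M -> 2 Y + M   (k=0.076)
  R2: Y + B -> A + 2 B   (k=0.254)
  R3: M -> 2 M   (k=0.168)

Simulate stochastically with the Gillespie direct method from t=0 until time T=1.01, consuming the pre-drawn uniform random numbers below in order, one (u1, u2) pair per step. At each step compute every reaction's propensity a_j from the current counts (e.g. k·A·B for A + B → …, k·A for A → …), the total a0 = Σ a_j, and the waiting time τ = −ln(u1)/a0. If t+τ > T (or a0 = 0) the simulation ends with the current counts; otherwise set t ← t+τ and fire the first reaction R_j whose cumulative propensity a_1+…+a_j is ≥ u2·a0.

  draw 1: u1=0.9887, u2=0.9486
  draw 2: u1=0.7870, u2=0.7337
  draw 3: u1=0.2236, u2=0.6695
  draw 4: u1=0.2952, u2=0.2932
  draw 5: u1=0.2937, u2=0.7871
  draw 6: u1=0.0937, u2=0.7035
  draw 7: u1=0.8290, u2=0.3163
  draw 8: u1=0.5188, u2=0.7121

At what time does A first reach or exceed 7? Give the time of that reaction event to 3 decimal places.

Threshold first reached at t = 0.382

t=0.000: A=3 Y=6 M=7 B=7
Draw 1: a1=0.532, a2=10.668, a3=1.176, a0=12.376; τ=−ln(0.9887)/12.376=0.001 → t=0.001; u2·a0=0.9486·12.376=11.740; a1+a2=11.200 < 11.740 ≤ a1+…+a3=12.376 → R3 fires; A=3 Y=6 M=8 B=7
Draw 2: a1=0.608, a2=10.668, a3=1.344, a0=12.620; τ=−ln(0.7870)/12.620=0.019 → t=0.020; u2·a0=0.7337·12.620=9.259; a1=0.608 < 9.259 ≤ a1+a2=11.276 → R2 fires; A=4 Y=5 M=8 B=8
Draw 3: a1=0.608, a2=10.160, a3=1.344, a0=12.112; τ=−ln(0.2236)/12.112=0.124 → t=0.144; u2·a0=0.6695·12.112=8.109; a1=0.608 < 8.109 ≤ a1+a2=10.768 → R2 fires; A=5 Y=4 M=8 B=9
Draw 4: a1=0.608, a2=9.144, a3=1.344, a0=11.096; τ=−ln(0.2952)/11.096=0.110 → t=0.254; u2·a0=0.2932·11.096=3.253; a1=0.608 < 3.253 ≤ a1+a2=9.752 → R2 fires; A=6 Y=3 M=8 B=10
Draw 5: a1=0.608, a2=7.620, a3=1.344, a0=9.572; τ=−ln(0.2937)/9.572=0.128 → t=0.382; u2·a0=0.7871·9.572=7.534; a1=0.608 < 7.534 ≤ a1+a2=8.228 → R2 fires; A=7 Y=2 M=8 B=11
Draw 6: a1=0.608, a2=5.588, a3=1.344, a0=7.540; τ=−ln(0.0937)/7.540=0.314 → t=0.696; u2·a0=0.7035·7.540=5.304; a1=0.608 < 5.304 ≤ a1+a2=6.196 → R2 fires; A=8 Y=1 M=8 B=12
Draw 7: a1=0.608, a2=3.048, a3=1.344, a0=5.000; τ=−ln(0.8290)/5.000=0.038 → t=0.733; u2·a0=0.3163·5.000=1.582; a1=0.608 < 1.582 ≤ a1+a2=3.656 → R2 fires; A=9 Y=0 M=8 B=13
Draw 8: a1=0.608, a2=0.000, a3=1.344, a0=1.952; τ=−ln(0.5188)/1.952=0.336 → t=1.069 > T=1.01: stop.
A first becomes ≥ 7 when it reaches 7 at the event at t=0.382.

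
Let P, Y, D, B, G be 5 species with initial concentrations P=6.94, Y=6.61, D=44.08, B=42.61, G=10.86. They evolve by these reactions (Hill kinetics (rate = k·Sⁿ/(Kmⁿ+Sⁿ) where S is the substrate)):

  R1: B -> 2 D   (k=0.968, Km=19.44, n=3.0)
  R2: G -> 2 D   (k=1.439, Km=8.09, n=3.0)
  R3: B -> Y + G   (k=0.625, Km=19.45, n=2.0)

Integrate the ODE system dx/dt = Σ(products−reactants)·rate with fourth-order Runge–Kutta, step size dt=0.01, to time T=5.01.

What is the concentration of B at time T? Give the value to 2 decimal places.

RK4 with dt=0.01: 501 steps to T=5.01. Trajectory (selected grid times):
t=0.00: P=6.94 Y=6.61 D=44.08 B=42.61 G=10.86
t=0.56: P=6.94 Y=6.90 D=46.20 B=41.83 G=10.59
t=1.11: P=6.94 Y=7.18 D=48.24 B=41.06 G=10.33
t=1.67: P=6.94 Y=7.47 D=50.29 B=40.29 G=10.07
t=2.23: P=6.94 Y=7.75 D=52.31 B=39.52 G=9.83
t=2.78: P=6.94 Y=8.02 D=54.27 B=38.77 G=9.61
t=3.34: P=6.94 Y=8.30 D=56.22 B=38.01 G=9.39
t=3.90: P=6.94 Y=8.58 D=58.14 B=37.26 G=9.18
t=4.45: P=6.94 Y=8.85 D=60.00 B=36.53 G=8.98
t=5.01: P=6.94 Y=9.12 D=61.86 B=35.79 G=8.80
Read off B at T=5.01: 35.79

B at T = 35.79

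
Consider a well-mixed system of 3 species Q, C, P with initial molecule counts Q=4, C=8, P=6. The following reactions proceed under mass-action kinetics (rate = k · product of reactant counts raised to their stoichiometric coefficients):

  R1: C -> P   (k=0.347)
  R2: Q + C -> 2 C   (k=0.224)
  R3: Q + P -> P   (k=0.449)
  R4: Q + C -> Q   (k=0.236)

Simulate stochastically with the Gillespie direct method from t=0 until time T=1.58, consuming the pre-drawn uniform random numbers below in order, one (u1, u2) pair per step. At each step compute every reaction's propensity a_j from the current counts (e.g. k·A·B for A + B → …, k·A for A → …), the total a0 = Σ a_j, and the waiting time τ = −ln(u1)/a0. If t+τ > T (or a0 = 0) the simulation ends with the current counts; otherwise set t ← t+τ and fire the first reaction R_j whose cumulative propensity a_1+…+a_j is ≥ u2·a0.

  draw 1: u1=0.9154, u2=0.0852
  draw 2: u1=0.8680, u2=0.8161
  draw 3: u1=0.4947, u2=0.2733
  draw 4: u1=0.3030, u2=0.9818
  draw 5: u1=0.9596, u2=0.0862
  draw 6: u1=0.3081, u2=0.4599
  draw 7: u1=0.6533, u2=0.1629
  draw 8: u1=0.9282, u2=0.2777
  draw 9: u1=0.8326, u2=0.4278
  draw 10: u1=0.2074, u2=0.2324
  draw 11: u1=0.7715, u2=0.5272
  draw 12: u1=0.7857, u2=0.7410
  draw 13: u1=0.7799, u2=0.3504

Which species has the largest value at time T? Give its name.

t=0.000: Q=4 C=8 P=6
Draw 1: a1=2.776, a2=7.168, a3=10.776, a4=7.552, a0=28.272; τ=−ln(0.9154)/28.272=0.003 → t=0.003; u2·a0=0.0852·28.272=2.409 ≤ a1=2.776 → R1 fires; Q=4 C=7 P=7
Draw 2: a1=2.429, a2=6.272, a3=12.572, a4=6.608, a0=27.881; τ=−ln(0.8680)/27.881=0.005 → t=0.008; u2·a0=0.8161·27.881=22.754; a1+…+a3=21.273 < 22.754 ≤ a1+…+a4=27.881 → R4 fires; Q=4 C=6 P=7
Draw 3: a1=2.082, a2=5.376, a3=12.572, a4=5.664, a0=25.694; τ=−ln(0.4947)/25.694=0.027 → t=0.036; u2·a0=0.2733·25.694=7.022; a1=2.082 < 7.022 ≤ a1+a2=7.458 → R2 fires; Q=3 C=7 P=7
Draw 4: a1=2.429, a2=4.704, a3=9.429, a4=4.956, a0=21.518; τ=−ln(0.3030)/21.518=0.055 → t=0.091; u2·a0=0.9818·21.518=21.126; a1+…+a3=16.562 < 21.126 ≤ a1+…+a4=21.518 → R4 fires; Q=3 C=6 P=7
Draw 5: a1=2.082, a2=4.032, a3=9.429, a4=4.248, a0=19.791; τ=−ln(0.9596)/19.791=0.002 → t=0.093; u2·a0=0.0862·19.791=1.706 ≤ a1=2.082 → R1 fires; Q=3 C=5 P=8
Draw 6: a1=1.735, a2=3.360, a3=10.776, a4=3.540, a0=19.411; τ=−ln(0.3081)/19.411=0.061 → t=0.154; u2·a0=0.4599·19.411=8.927; a1+a2=5.095 < 8.927 ≤ a1+…+a3=15.871 → R3 fires; Q=2 C=5 P=8
Draw 7: a1=1.735, a2=2.240, a3=7.184, a4=2.360, a0=13.519; τ=−ln(0.6533)/13.519=0.031 → t=0.185; u2·a0=0.1629·13.519=2.202; a1=1.735 < 2.202 ≤ a1+a2=3.975 → R2 fires; Q=1 C=6 P=8
Draw 8: a1=2.082, a2=1.344, a3=3.592, a4=1.416, a0=8.434; τ=−ln(0.9282)/8.434=0.009 → t=0.194; u2·a0=0.2777·8.434=2.342; a1=2.082 < 2.342 ≤ a1+a2=3.426 → R2 fires; Q=0 C=7 P=8
Draw 9: a1=2.429, a2=0.000, a3=0.000, a4=0.000, a0=2.429; τ=−ln(0.8326)/2.429=0.075 → t=0.270; u2·a0=0.4278·2.429=1.039 ≤ a1=2.429 → R1 fires; Q=0 C=6 P=9
Draw 10: a1=2.082, a2=0.000, a3=0.000, a4=0.000, a0=2.082; τ=−ln(0.2074)/2.082=0.756 → t=1.025; u2·a0=0.2324·2.082=0.484 ≤ a1=2.082 → R1 fires; Q=0 C=5 P=10
Draw 11: a1=1.735, a2=0.000, a3=0.000, a4=0.000, a0=1.735; τ=−ln(0.7715)/1.735=0.150 → t=1.175; u2·a0=0.5272·1.735=0.915 ≤ a1=1.735 → R1 fires; Q=0 C=4 P=11
Draw 12: a1=1.388, a2=0.000, a3=0.000, a4=0.000, a0=1.388; τ=−ln(0.7857)/1.388=0.174 → t=1.348; u2·a0=0.7410·1.388=1.029 ≤ a1=1.388 → R1 fires; Q=0 C=3 P=12
Draw 13: a1=1.041, a2=0.000, a3=0.000, a4=0.000, a0=1.041; τ=−ln(0.7799)/1.041=0.239 → t=1.587 > T=1.58: stop.
At T=1.58: Q=0 C=3 P=12; the largest is P.

Dominant species at T: P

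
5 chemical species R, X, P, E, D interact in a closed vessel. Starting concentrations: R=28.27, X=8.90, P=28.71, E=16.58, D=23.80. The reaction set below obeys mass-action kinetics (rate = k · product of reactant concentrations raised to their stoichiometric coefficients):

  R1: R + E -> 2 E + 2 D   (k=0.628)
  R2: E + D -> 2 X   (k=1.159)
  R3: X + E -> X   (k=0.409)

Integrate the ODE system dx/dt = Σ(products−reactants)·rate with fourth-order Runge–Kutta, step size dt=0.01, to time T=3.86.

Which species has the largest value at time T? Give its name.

Dominant species at T: X

RK4 with dt=0.01: 386 steps to T=3.86. Trajectory (selected grid times):
t=0.00: R=28.27 X=8.90 P=28.71 E=16.58 D=23.80
t=0.43: R=18.73 X=46.34 P=28.71 E=0.00 D=24.16
t=0.86: R=18.73 X=46.34 P=28.71 E=0.00 D=24.16
t=1.29: R=18.73 X=46.34 P=28.71 E=0.00 D=24.16
t=1.72: R=18.73 X=46.34 P=28.71 E=0.00 D=24.16
t=2.14: R=18.73 X=46.34 P=28.71 E=0.00 D=24.16
t=2.57: R=18.73 X=46.34 P=28.71 E=0.00 D=24.16
t=3.00: R=18.73 X=46.34 P=28.71 E=0.00 D=24.16
t=3.43: R=18.73 X=46.34 P=28.71 E=0.00 D=24.16
t=3.86: R=18.73 X=46.34 P=28.71 E=0.00 D=24.16
At T=3.86: R=18.73 X=46.34 P=28.71 E=0.00 D=24.16; the largest is X.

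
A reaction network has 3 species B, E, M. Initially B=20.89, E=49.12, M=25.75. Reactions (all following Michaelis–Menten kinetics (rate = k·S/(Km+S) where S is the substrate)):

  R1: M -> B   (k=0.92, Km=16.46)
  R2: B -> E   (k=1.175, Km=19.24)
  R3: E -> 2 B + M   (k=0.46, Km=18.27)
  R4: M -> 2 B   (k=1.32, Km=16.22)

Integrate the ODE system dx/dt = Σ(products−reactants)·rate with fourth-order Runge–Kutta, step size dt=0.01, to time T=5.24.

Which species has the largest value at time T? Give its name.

Dominant species at T: E

RK4 with dt=0.01: 524 steps to T=5.24. Trajectory (selected grid times):
t=0.00: B=20.89 E=49.12 M=25.75
t=0.58: B=22.18 E=49.29 M=25.15
t=1.16: B=23.45 E=49.46 M=24.56
t=1.75: B=24.71 E=49.65 M=23.97
t=2.33: B=25.94 E=49.84 M=23.40
t=2.91: B=27.15 E=50.04 M=22.83
t=3.49: B=28.34 E=50.25 M=22.27
t=4.08: B=29.52 E=50.46 M=21.71
t=4.66: B=30.67 E=50.68 M=21.17
t=5.24: B=31.81 E=50.91 M=20.64
At T=5.24: B=31.81 E=50.91 M=20.64; the largest is E.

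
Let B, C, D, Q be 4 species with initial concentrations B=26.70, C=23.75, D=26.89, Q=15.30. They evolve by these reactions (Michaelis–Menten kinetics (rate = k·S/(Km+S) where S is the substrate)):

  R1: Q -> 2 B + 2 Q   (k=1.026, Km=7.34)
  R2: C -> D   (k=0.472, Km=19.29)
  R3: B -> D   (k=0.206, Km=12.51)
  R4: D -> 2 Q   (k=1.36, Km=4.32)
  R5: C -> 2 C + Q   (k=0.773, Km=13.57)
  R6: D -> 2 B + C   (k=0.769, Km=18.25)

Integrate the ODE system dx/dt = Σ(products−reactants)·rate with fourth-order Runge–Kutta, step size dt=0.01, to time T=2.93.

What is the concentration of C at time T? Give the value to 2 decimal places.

C at T = 25.74

RK4 with dt=0.01: 293 steps to T=2.93. Trajectory (selected grid times):
t=0.00: B=26.70 C=23.75 D=26.89 Q=15.30
t=0.33: B=27.42 C=23.98 D=26.49 Q=16.47
t=0.65: B=28.12 C=24.20 D=26.10 Q=17.60
t=0.98: B=28.85 C=24.42 D=25.70 Q=18.78
t=1.30: B=29.57 C=24.64 D=25.31 Q=19.92
t=1.63: B=30.32 C=24.86 D=24.92 Q=21.10
t=1.95: B=31.04 C=25.08 D=24.54 Q=22.24
t=2.28: B=31.80 C=25.30 D=24.15 Q=23.43
t=2.60: B=32.53 C=25.52 D=23.77 Q=24.58
t=2.93: B=33.29 C=25.74 D=23.39 Q=25.77
Read off C at T=2.93: 25.74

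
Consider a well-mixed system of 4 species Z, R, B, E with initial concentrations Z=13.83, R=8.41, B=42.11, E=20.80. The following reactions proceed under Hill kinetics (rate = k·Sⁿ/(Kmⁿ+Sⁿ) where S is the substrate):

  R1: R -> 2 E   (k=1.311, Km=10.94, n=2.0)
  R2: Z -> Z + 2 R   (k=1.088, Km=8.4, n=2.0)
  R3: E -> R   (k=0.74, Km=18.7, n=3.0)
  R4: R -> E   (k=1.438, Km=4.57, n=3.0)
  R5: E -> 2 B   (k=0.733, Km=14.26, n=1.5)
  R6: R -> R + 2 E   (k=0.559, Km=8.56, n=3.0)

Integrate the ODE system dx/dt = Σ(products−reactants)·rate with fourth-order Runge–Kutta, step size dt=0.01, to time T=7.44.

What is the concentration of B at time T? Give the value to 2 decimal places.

B at T = 50.04

RK4 with dt=0.01: 744 steps to T=7.44. Trajectory (selected grid times):
t=0.00: Z=13.83 R=8.41 B=42.11 E=20.80
t=0.83: Z=13.83 R=8.66 B=42.90 E=22.35
t=1.65: Z=13.83 R=8.90 B=43.71 E=23.90
t=2.48: Z=13.83 R=9.15 B=44.56 E=25.49
t=3.31: Z=13.83 R=9.40 B=45.43 E=27.10
t=4.13: Z=13.83 R=9.65 B=46.31 E=28.71
t=4.96: Z=13.83 R=9.89 B=47.22 E=30.37
t=5.79: Z=13.83 R=10.13 B=48.15 E=32.05
t=6.61: Z=13.83 R=10.36 B=49.08 E=33.74
t=7.44: Z=13.83 R=10.59 B=50.04 E=35.47
Read off B at T=7.44: 50.04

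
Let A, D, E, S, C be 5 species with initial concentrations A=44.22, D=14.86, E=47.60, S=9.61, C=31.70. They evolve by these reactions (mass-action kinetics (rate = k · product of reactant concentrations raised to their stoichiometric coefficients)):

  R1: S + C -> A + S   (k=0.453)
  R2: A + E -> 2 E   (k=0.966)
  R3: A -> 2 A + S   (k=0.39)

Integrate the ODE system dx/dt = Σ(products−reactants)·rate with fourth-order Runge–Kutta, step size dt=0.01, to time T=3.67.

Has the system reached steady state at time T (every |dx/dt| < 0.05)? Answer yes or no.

Steady state at T: yes

RK4 with dt=0.01: 367 steps to T=3.67. Trajectory (selected grid times):
t=0.00: A=44.22 D=14.86 E=47.60 S=9.61 C=31.70
t=0.41: A=0.21 D=14.86 E=118.67 S=9.98 C=5.01
t=0.82: A=0.03 D=14.86 E=123.09 S=9.99 C=0.78
t=1.22: A=0.01 D=14.86 E=123.77 S=10.00 C=0.13
t=1.63: A=0.00 D=14.86 E=123.89 S=10.00 C=0.02
t=2.04: A=0.00 D=14.86 E=123.90 S=10.00 C=0.00
t=2.45: A=0.00 D=14.86 E=123.91 S=10.00 C=0.00
t=2.85: A=0.00 D=14.86 E=123.91 S=10.00 C=0.00
t=3.26: A=0.00 D=14.86 E=123.91 S=10.00 C=0.00
t=3.67: A=0.00 D=14.86 E=123.91 S=10.00 C=0.00
Rates at T: R1=0.0000, R2=0.0000, R3=0.0000
dx/dt at T (Σ net stoichiometry × rate): A=-0.0000, D=+0.0000, E=+0.0000, S=+0.0000, C=-0.0000
Largest |dx/dt| is |+0.0000| (E) < 0.05 → steady.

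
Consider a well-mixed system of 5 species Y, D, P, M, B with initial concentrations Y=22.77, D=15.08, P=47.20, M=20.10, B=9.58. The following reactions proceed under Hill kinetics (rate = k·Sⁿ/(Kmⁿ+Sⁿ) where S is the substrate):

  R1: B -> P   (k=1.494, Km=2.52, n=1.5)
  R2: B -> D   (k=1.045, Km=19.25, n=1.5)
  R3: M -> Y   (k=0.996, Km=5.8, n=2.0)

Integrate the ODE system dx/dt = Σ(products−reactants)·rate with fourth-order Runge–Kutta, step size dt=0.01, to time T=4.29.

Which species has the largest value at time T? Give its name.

Dominant species at T: P

RK4 with dt=0.01: 429 steps to T=4.29. Trajectory (selected grid times):
t=0.00: Y=22.77 D=15.08 P=47.20 M=20.10 B=9.58
t=0.48: Y=23.21 D=15.20 P=47.83 M=19.66 B=8.83
t=0.95: Y=23.64 D=15.32 P=48.43 M=19.23 B=8.11
t=1.43: Y=24.08 D=15.42 P=49.04 M=18.79 B=7.41
t=1.91: Y=24.51 D=15.51 P=49.63 M=18.36 B=6.72
t=2.38: Y=24.94 D=15.59 P=50.19 M=17.93 B=6.08
t=2.86: Y=25.37 D=15.66 P=50.75 M=17.50 B=5.46
t=3.34: Y=25.80 D=15.72 P=51.28 M=17.07 B=4.86
t=3.81: Y=26.22 D=15.77 P=51.78 M=16.65 B=4.31
t=4.29: Y=26.64 D=15.81 P=52.26 M=16.23 B=3.79
At T=4.29: Y=26.64 D=15.81 P=52.26 M=16.23 B=3.79; the largest is P.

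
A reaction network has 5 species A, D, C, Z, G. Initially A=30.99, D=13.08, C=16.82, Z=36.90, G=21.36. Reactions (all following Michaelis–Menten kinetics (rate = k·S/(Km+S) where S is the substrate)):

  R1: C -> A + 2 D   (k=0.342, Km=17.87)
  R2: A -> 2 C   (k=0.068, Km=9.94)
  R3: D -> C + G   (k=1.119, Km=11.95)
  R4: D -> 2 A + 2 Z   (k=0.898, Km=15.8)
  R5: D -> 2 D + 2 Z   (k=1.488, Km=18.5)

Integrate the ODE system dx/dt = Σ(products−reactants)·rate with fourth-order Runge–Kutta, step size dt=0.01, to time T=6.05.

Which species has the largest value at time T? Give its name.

Dominant species at T: Z

RK4 with dt=0.01: 605 steps to T=6.05. Trajectory (selected grid times):
t=0.00: A=30.99 D=13.08 C=16.82 Z=36.90 G=21.36
t=0.67: A=31.61 D=13.05 C=17.17 Z=38.27 G=21.75
t=1.34: A=32.23 D=13.03 C=17.52 Z=39.64 G=22.14
t=2.02: A=32.87 D=13.00 C=17.87 Z=41.03 G=22.54
t=2.69: A=33.49 D=12.98 C=18.21 Z=42.39 G=22.93
t=3.36: A=34.11 D=12.96 C=18.56 Z=43.76 G=23.32
t=4.03: A=34.74 D=12.95 C=18.90 Z=45.12 G=23.71
t=4.71: A=35.37 D=12.93 C=19.25 Z=46.50 G=24.11
t=5.38: A=36.00 D=12.92 C=19.59 Z=47.86 G=24.50
t=6.05: A=36.62 D=12.91 C=19.93 Z=49.23 G=24.88
At T=6.05: A=36.62 D=12.91 C=19.93 Z=49.23 G=24.88; the largest is Z.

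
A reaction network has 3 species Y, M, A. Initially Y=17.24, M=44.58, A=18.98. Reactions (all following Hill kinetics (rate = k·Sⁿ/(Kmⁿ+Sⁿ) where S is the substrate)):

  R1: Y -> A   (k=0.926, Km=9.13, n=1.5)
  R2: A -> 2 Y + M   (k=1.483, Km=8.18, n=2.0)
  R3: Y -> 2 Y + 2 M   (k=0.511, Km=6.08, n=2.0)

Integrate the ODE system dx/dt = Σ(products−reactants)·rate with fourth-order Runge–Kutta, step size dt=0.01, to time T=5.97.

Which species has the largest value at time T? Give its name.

Dominant species at T: M

RK4 with dt=0.01: 597 steps to T=5.97. Trajectory (selected grid times):
t=0.00: Y=17.24 M=44.58 A=18.98
t=0.66: Y=18.74 M=46.01 A=18.61
t=1.33: Y=20.24 M=47.46 A=18.25
t=1.99: Y=21.70 M=48.90 A=17.91
t=2.65: Y=23.15 M=50.33 A=17.59
t=3.32: Y=24.59 M=51.79 A=17.27
t=3.98: Y=26.01 M=53.22 A=16.98
t=4.64: Y=27.40 M=54.66 A=16.70
t=5.31: Y=28.80 M=56.11 A=16.42
t=5.97: Y=30.17 M=57.54 A=16.16
At T=5.97: Y=30.17 M=57.54 A=16.16; the largest is M.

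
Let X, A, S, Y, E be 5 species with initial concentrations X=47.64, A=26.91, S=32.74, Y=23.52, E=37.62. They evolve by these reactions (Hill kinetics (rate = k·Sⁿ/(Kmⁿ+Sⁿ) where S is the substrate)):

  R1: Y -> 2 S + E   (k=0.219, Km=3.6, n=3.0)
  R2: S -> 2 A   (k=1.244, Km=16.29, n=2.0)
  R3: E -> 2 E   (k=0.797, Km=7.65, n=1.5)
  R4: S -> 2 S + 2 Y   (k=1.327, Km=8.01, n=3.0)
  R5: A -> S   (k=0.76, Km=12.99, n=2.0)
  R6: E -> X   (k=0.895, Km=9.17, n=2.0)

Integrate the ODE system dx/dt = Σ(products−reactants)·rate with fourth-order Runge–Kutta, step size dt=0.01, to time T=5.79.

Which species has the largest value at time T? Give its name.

Dominant species at T: X

RK4 with dt=0.01: 579 steps to T=5.79. Trajectory (selected grid times):
t=0.00: X=47.64 A=26.91 S=32.74 Y=23.52 E=37.62
t=0.64: X=48.18 A=27.80 S=33.61 Y=25.06 E=37.69
t=1.29: X=48.73 A=28.70 S=34.50 Y=26.62 E=37.75
t=1.93: X=49.27 A=29.61 S=35.37 Y=28.15 E=37.82
t=2.57: X=49.81 A=30.52 S=36.24 Y=29.69 E=37.89
t=3.22: X=50.36 A=31.45 S=37.12 Y=31.26 E=37.95
t=3.86: X=50.90 A=32.37 S=37.99 Y=32.80 E=38.02
t=4.50: X=51.44 A=33.30 S=38.86 Y=34.35 E=38.09
t=5.15: X=51.99 A=34.25 S=39.74 Y=35.91 E=38.15
t=5.79: X=52.54 A=35.19 S=40.60 Y=37.46 E=38.22
At T=5.79: X=52.54 A=35.19 S=40.60 Y=37.46 E=38.22; the largest is X.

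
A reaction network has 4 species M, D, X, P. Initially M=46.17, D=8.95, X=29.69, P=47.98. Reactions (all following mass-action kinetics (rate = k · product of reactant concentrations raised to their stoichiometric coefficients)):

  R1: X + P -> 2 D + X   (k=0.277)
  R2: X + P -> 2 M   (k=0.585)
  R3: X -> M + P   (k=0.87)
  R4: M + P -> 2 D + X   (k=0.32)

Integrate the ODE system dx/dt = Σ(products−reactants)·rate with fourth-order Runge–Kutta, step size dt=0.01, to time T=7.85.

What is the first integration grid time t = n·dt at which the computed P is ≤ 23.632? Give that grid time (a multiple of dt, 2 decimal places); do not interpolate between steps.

RK4 with dt=0.01: 785 steps to T=7.85. Trajectory (selected grid times):
t=0.00: M=46.17 D=8.95 X=29.69 P=47.98
t=0.01: M=53.62 D=27.97 X=28.99 P=31.97
t=0.02: M=58.06 D=41.51 X=28.98 P=21.02
t=0.87: M=82.65 D=90.44 X=17.42 P=0.37
t=1.74: M=90.52 D=107.71 X=11.85 P=0.27
t=2.62: M=94.73 D=121.01 X=8.86 P=0.20
t=3.49: M=97.27 D=131.56 X=7.06 P=0.17
t=4.36: M=98.98 D=140.34 X=5.86 P=0.14
t=5.23: M=100.20 D=147.85 X=5.00 P=0.12
t=6.11: M=101.12 D=154.47 X=4.34 P=0.11
t=6.98: M=101.82 D=160.26 X=3.85 P=0.09
t=7.85: M=102.38 D=165.46 X=3.45 P=0.08
P(0.01)=31.966 > 23.632 but P(0.02)=21.024 ≤ 23.632, so the first grid time is t=0.02.

Threshold first reached at t = 0.02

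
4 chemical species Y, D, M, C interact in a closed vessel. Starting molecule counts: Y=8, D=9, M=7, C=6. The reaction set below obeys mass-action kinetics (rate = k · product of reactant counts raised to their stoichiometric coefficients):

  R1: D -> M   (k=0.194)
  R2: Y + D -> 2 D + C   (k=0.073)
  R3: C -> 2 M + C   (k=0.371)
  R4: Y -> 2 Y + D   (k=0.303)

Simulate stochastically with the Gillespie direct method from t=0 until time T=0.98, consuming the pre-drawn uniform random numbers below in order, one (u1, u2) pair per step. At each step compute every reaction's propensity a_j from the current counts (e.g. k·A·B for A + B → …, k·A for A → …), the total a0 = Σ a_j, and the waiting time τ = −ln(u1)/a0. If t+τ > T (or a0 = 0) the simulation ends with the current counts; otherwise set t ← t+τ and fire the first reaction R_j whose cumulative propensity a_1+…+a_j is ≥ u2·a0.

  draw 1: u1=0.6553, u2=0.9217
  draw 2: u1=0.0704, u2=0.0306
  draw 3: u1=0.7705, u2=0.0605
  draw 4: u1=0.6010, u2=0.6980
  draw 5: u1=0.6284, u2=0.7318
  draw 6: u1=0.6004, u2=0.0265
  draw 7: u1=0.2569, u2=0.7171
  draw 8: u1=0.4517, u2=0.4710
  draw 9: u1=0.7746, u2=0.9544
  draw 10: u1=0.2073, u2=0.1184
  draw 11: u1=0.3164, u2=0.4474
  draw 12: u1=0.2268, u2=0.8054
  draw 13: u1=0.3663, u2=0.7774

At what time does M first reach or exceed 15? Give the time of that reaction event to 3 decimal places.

Threshold first reached at t = 0.505

t=0.000: Y=8 D=9 M=7 C=6
Draw 1: a1=1.746, a2=5.256, a3=2.226, a4=2.424, a0=11.652; τ=−ln(0.6553)/11.652=0.036 → t=0.036; u2·a0=0.9217·11.652=10.740; a1+…+a3=9.228 < 10.740 ≤ a1+…+a4=11.652 → R4 fires; Y=9 D=10 M=7 C=6
Draw 2: a1=1.940, a2=6.570, a3=2.226, a4=2.727, a0=13.463; τ=−ln(0.0704)/13.463=0.197 → t=0.233; u2·a0=0.0306·13.463=0.412 ≤ a1=1.940 → R1 fires; Y=9 D=9 M=8 C=6
Draw 3: a1=1.746, a2=5.913, a3=2.226, a4=2.727, a0=12.612; τ=−ln(0.7705)/12.612=0.021 → t=0.254; u2·a0=0.0605·12.612=0.763 ≤ a1=1.746 → R1 fires; Y=9 D=8 M=9 C=6
Draw 4: a1=1.552, a2=5.256, a3=2.226, a4=2.727, a0=11.761; τ=−ln(0.6010)/11.761=0.043 → t=0.297; u2·a0=0.6980·11.761=8.209; a1+a2=6.808 < 8.209 ≤ a1+…+a3=9.034 → R3 fires; Y=9 D=8 M=11 C=6
Draw 5: a1=1.552, a2=5.256, a3=2.226, a4=2.727, a0=11.761; τ=−ln(0.6284)/11.761=0.040 → t=0.337; u2·a0=0.7318·11.761=8.607; a1+a2=6.808 < 8.607 ≤ a1+…+a3=9.034 → R3 fires; Y=9 D=8 M=13 C=6
Draw 6: a1=1.552, a2=5.256, a3=2.226, a4=2.727, a0=11.761; τ=−ln(0.6004)/11.761=0.043 → t=0.380; u2·a0=0.0265·11.761=0.312 ≤ a1=1.552 → R1 fires; Y=9 D=7 M=14 C=6
Draw 7: a1=1.358, a2=4.599, a3=2.226, a4=2.727, a0=10.910; τ=−ln(0.2569)/10.910=0.125 → t=0.505; u2·a0=0.7171·10.910=7.824; a1+a2=5.957 < 7.824 ≤ a1+…+a3=8.183 → R3 fires; Y=9 D=7 M=16 C=6
Draw 8: a1=1.358, a2=4.599, a3=2.226, a4=2.727, a0=10.910; τ=−ln(0.4517)/10.910=0.073 → t=0.578; u2·a0=0.4710·10.910=5.139; a1=1.358 < 5.139 ≤ a1+a2=5.957 → R2 fires; Y=8 D=8 M=16 C=7
Draw 9: a1=1.552, a2=4.672, a3=2.597, a4=2.424, a0=11.245; τ=−ln(0.7746)/11.245=0.023 → t=0.600; u2·a0=0.9544·11.245=10.732; a1+…+a3=8.821 < 10.732 ≤ a1+…+a4=11.245 → R4 fires; Y=9 D=9 M=16 C=7
Draw 10: a1=1.746, a2=5.913, a3=2.597, a4=2.727, a0=12.983; τ=−ln(0.2073)/12.983=0.121 → t=0.722; u2·a0=0.1184·12.983=1.537 ≤ a1=1.746 → R1 fires; Y=9 D=8 M=17 C=7
Draw 11: a1=1.552, a2=5.256, a3=2.597, a4=2.727, a0=12.132; τ=−ln(0.3164)/12.132=0.095 → t=0.816; u2·a0=0.4474·12.132=5.428; a1=1.552 < 5.428 ≤ a1+a2=6.808 → R2 fires; Y=8 D=9 M=17 C=8
Draw 12: a1=1.746, a2=5.256, a3=2.968, a4=2.424, a0=12.394; τ=−ln(0.2268)/12.394=0.120 → t=0.936; u2·a0=0.8054·12.394=9.982; a1+…+a3=9.970 < 9.982 ≤ a1+…+a4=12.394 → R4 fires; Y=9 D=10 M=17 C=8
Draw 13: a1=1.940, a2=6.570, a3=2.968, a4=2.727, a0=14.205; τ=−ln(0.3663)/14.205=0.071 → t=1.007 > T=0.98: stop.
M first becomes ≥ 15 when it reaches 16 at the event at t=0.505.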